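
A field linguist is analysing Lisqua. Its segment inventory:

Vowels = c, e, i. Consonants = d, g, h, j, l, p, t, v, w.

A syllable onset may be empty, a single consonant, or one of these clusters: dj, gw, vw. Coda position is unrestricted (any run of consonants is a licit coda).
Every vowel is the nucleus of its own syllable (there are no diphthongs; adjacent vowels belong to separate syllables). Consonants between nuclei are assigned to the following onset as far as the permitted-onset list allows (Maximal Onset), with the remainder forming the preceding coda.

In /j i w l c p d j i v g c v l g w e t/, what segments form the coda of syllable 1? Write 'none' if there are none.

w

Nuclei (vowels): i, c, i, c, e → 5 syllables.
Between /i/ (V1) and /c/ (V2): /wl/; trying suffixes from longest down, /l/ is the first permitted one, so coda /w/ | onset /l/.
Between /c/ (V2) and /i/ (V3): /pdj/ splits as /p/ + /dj/ (/dj/ is the longest suffix that is a licit onset).
Between /i/ (V3) and /c/ (V4): /vg/ splits as /v/ + /g/ (/g/ is the longest suffix that is a licit onset).
Between /c/ (V4) and /e/ (V5): /vlgw/ — longest licit onset from the right is /gw/, leaving /vl/ as coda.
Result: jiw.lcp.djiv.gcvl.gwet.
Syllable 1 is /jiw/: onset /j/, nucleus /i/, coda /w/.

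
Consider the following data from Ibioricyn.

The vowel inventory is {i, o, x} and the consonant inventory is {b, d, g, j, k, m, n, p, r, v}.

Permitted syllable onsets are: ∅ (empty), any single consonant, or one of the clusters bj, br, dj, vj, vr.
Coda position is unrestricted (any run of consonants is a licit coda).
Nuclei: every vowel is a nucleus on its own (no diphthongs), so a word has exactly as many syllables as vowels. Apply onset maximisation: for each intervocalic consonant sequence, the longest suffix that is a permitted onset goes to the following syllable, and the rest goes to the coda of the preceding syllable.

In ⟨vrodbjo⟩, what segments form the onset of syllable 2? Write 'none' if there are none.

The vowels are o, o — 2 nuclei, so 2 syllables.
V1 /o/ – V2 /o/: /dbj/ — longest licit onset from the right is /bj/, leaving /d/ as coda.
Result: vrod.bjo.
Syllable 2 is /bjo/: onset /bj/, nucleus /o/, coda ∅.

bj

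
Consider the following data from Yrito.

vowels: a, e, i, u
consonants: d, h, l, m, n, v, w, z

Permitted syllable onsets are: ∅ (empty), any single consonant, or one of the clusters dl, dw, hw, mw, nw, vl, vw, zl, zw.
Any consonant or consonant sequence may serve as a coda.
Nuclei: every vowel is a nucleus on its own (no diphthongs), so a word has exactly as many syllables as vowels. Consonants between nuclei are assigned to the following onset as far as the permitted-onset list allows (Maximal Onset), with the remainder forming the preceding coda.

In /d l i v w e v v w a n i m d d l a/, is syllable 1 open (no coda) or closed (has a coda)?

open

The vowels are i, e, a, i, a — 5 nuclei, so 5 syllables.
Between /i/ (V1) and /e/ (V2): /vw/ — entire cluster is a permitted onset → onset /vw/, coda ∅.
Between /e/ (V2) and /a/ (V3): /vvw/ — longest licit onset from the right is /vw/, leaving /v/ as coda.
Between /a/ (V3) and /i/ (V4): /n/ is a single consonant, so it becomes the next onset.
Between /i/ (V4) and /a/ (V5): /mddl/; trying suffixes from longest down, /dl/ is the first permitted one, so coda /md/ | onset /dl/.
So the parse is dli.vwev.vwa.nimd.dla.
Syllable 1 is /dli/; it ends in its nucleus with no coda, so it is open.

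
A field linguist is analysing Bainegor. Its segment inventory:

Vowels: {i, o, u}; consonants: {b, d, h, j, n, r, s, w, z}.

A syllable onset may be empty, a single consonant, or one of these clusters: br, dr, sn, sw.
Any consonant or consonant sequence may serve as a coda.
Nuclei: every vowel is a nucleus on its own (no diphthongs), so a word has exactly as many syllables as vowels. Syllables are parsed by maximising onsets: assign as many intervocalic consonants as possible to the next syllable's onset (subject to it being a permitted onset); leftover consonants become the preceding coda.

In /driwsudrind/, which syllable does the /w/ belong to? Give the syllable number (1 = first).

1

Vowels present: i, u, i; each is a nucleus, giving 3 syllables.
/i…u/ gap (V1→V2): cluster /ws/ — the longest permitted-onset suffix is /s/; onset = /s/, preceding coda = /w/.
/u…i/ gap (V2→V3): /dr/ — entire cluster is a permitted onset → onset /dr/, coda ∅.
Result: driw.su.drind.
The /w/ is in the coda of syllable 1 (/driw/).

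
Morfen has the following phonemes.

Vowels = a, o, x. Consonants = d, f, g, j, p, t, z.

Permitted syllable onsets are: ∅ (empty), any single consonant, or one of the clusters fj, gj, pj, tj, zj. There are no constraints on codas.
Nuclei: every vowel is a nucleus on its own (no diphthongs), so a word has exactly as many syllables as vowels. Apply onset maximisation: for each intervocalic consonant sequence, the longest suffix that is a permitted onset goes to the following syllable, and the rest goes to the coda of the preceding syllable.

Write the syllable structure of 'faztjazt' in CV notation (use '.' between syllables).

Nuclei (vowels): a, a → 2 syllables.
V1 /a/ – V2 /a/: /ztj/; trying suffixes from longest down, /tj/ is the first permitted one, so coda /z/ | onset /tj/.
Result: faz.tjazt.
Mapping each syllable to C/V: /faz/ → CVC, /tjazt/ → CCVCC.

CVC.CCVCC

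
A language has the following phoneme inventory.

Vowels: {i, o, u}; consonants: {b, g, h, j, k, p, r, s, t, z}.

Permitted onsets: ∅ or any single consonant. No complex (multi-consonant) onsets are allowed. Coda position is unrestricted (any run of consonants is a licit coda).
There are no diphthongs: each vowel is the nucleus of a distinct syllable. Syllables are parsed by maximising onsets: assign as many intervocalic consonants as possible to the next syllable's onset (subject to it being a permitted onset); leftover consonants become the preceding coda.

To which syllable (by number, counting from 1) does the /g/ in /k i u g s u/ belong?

2

Vowels present: i, u, u; each is a nucleus, giving 3 syllables.
/i…u/ gap (V1→V2): hiatus — the boundary sits between the two vowels.
/u…u/ gap (V2→V3): /gs/ — longest licit onset from the right is /s/, leaving /g/ as coda.
Putting it together: ki.ug.su.
The /g/ is in the coda of syllable 2 (/ug/).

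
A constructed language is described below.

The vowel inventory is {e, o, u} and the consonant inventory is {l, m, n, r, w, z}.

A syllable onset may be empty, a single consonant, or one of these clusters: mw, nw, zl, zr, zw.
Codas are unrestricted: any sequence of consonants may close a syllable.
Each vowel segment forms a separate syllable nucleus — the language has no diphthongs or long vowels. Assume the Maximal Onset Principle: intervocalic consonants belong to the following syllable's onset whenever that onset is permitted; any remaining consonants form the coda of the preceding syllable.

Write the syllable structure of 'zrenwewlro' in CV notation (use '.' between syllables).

Nuclei (vowels): e, e, o → 3 syllables.
σ1/σ2 boundary: cluster /nw/ — /nw/ is itself a permitted onset, so the whole cluster goes right; preceding coda = ∅.
σ2/σ3 boundary: cluster /wlr/ — the longest permitted-onset suffix is /r/; onset = /r/, preceding coda = /wl/.
Syllabification: zre.nwewl.ro.
Mapping each syllable to C/V: /zre/ → CCV, /nwewl/ → CCVCC, /ro/ → CV.

CCV.CCVCC.CV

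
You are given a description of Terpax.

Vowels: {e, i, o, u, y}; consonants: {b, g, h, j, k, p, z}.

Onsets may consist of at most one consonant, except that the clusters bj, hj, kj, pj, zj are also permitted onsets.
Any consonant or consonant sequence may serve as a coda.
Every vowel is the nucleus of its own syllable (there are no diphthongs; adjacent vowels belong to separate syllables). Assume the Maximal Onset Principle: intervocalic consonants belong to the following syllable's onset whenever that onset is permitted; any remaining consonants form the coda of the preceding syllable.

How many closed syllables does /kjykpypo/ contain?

The vowels are y, y, o — 3 nuclei, so 3 syllables.
V1 /y/ – V2 /y/: /kp/; trying suffixes from longest down, /p/ is the first permitted one, so coda /k/ | onset /p/.
V2 /y/ – V3 /o/: /p/ is a single consonant, so it becomes the next onset.
Syllabification: kjyk.py.po.
Classifying each syllable: /kjyk/ (closed), /py/ (open), /po/ (open).
Closed syllables: 1.

1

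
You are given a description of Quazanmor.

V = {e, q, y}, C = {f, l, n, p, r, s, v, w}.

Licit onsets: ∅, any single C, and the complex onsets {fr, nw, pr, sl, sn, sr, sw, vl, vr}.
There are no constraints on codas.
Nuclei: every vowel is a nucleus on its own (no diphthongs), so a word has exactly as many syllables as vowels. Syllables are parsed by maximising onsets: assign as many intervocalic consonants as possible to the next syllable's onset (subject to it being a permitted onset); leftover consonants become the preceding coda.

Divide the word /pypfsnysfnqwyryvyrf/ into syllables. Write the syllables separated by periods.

The vowels are y, y, q, y, y, y — 6 nuclei, so 6 syllables.
Between /y/ (V1) and /y/ (V2): /pfsn/ — longest licit onset from the right is /sn/, leaving /pf/ as coda.
Between /y/ (V2) and /q/ (V3): /sfn/; trying suffixes from longest down, /n/ is the first permitted one, so coda /sf/ | onset /n/.
Between /q/ (V3) and /y/ (V4): just /w/ — single C goes to the following onset.
Between /y/ (V4) and /y/ (V5): /r/ is a single consonant, so it becomes the next onset.
Between /y/ (V5) and /y/ (V6): /v/ is a single consonant, so it becomes the next onset.

pypf.snysf.nq.wy.ry.vyrf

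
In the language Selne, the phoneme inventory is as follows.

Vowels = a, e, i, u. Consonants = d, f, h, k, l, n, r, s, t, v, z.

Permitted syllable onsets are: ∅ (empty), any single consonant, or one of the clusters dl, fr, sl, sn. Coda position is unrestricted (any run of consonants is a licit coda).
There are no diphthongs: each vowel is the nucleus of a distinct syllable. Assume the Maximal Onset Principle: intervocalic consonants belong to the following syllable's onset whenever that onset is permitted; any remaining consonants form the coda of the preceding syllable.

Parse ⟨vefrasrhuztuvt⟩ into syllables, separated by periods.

Vowels present: e, a, u, u; each is a nucleus, giving 4 syllables.
Between /e/ (V1) and /a/ (V2): cluster /fr/ — /fr/ is itself a permitted onset, so the whole cluster goes right; preceding coda = ∅.
Between /a/ (V2) and /u/ (V3): /srh/ — longest licit onset from the right is /h/, leaving /sr/ as coda.
Between /u/ (V3) and /u/ (V4): /zt/ — longest licit onset from the right is /t/, leaving /z/ as coda.

ve.frasr.huz.tuvt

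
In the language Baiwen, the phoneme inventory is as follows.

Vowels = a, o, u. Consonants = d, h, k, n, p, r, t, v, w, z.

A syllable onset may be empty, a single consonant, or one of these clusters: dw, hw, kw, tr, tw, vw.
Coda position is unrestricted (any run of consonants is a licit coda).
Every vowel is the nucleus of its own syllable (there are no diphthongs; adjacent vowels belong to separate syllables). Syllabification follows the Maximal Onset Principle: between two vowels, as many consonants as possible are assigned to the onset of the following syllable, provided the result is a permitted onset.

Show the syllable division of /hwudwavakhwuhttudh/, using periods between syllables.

hwu.dwa.vak.hwuht.tudh

Nuclei (vowels): u, a, a, u, u → 5 syllables.
V1 /u/ – V2 /a/: /dw/ — entire cluster is a permitted onset → onset /dw/, coda ∅.
V2 /a/ – V3 /a/: /v/ is a single consonant, so it becomes the next onset.
V3 /a/ – V4 /u/: /khw/; trying suffixes from longest down, /hw/ is the first permitted one, so coda /k/ | onset /hw/.
V4 /u/ – V5 /u/: /htt/ — longest licit onset from the right is /t/, leaving /ht/ as coda.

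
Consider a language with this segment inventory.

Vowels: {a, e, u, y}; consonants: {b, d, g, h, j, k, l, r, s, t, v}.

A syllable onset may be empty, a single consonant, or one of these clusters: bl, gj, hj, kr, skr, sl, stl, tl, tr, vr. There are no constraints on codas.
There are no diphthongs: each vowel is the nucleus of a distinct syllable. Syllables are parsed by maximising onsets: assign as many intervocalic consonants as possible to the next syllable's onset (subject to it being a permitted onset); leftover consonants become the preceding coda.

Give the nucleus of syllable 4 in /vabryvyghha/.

Nuclei (vowels): a, y, y, a → 4 syllables.
The fourth nucleus (vowel 4 from the left) is /a/.

a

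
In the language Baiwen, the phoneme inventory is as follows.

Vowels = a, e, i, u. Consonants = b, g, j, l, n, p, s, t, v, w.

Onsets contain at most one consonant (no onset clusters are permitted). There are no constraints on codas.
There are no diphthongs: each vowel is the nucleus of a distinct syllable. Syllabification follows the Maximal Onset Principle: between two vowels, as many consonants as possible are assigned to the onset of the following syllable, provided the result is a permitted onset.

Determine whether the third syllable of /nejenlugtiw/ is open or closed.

closed

Nuclei (vowels): e, e, u, i → 4 syllables.
V1 /e/ – V2 /e/: just /j/ — single C goes to the following onset.
V2 /e/ – V3 /u/: /nl/ splits as /n/ + /l/ (/l/ is the longest suffix that is a licit onset).
V3 /u/ – V4 /i/: cluster /gt/ — the longest permitted-onset suffix is /t/; onset = /t/, preceding coda = /g/.
So the parse is ne.jen.lug.tiw.
Syllable 3 is /lug/ with coda /g/, so it is closed.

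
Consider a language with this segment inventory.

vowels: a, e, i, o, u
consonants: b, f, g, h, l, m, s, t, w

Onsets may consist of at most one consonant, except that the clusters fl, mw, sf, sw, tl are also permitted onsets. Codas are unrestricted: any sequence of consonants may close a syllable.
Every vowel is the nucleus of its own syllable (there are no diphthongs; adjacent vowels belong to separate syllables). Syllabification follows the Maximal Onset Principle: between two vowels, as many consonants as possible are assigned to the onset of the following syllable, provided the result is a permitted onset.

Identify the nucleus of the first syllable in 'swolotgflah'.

o

Nuclei (vowels): o, o, a → 3 syllables.
The first nucleus (vowel 1 from the left) is /o/.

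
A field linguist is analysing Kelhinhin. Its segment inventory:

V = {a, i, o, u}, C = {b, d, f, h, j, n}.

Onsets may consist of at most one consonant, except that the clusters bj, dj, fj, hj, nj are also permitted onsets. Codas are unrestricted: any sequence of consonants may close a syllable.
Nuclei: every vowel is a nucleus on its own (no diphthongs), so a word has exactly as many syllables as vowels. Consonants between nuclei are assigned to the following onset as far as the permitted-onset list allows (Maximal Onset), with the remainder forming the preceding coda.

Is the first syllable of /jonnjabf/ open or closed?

Vowels present: o, a; each is a nucleus, giving 2 syllables.
V1 /o/ – V2 /a/: cluster /nnj/ — the longest permitted-onset suffix is /nj/; onset = /nj/, preceding coda = /n/.
Result: jon.njabf.
Syllable 1 is /jon/ with coda /n/, so it is closed.

closed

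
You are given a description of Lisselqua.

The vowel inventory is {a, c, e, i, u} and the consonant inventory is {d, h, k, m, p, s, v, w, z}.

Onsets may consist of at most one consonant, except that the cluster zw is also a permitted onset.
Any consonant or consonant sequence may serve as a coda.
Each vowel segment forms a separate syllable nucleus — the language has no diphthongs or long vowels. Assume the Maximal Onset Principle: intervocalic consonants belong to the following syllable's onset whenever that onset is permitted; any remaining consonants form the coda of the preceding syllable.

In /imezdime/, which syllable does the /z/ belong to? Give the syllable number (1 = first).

The vowels are i, e, i, e — 4 nuclei, so 4 syllables.
V1 /i/ – V2 /e/: /m/ is a single consonant, so it becomes the next onset.
V2 /e/ – V3 /i/: /zd/ — longest licit onset from the right is /d/, leaving /z/ as coda.
V3 /i/ – V4 /e/: just /m/ — single C goes to the following onset.
Syllabification: i.mez.di.me.
The /z/ is in the coda of syllable 2 (/mez/).

2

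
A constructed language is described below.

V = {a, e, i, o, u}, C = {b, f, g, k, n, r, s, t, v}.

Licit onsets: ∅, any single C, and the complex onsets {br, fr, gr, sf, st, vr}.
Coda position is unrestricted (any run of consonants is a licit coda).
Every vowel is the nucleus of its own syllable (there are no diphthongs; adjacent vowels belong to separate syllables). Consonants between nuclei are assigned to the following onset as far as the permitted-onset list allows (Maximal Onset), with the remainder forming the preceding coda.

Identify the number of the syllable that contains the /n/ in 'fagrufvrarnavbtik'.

The vowels are a, u, a, a, i — 5 nuclei, so 5 syllables.
/a…u/ gap (V1→V2): /gr/ — entire cluster is a permitted onset → onset /gr/, coda ∅.
/u…a/ gap (V2→V3): /fvr/ — longest licit onset from the right is /vr/, leaving /f/ as coda.
/a…a/ gap (V3→V4): /rn/ splits as /r/ + /n/ (/n/ is the longest suffix that is a licit onset).
/a…i/ gap (V4→V5): /vbt/; trying suffixes from longest down, /t/ is the first permitted one, so coda /vb/ | onset /t/.
Putting it together: fa.gruf.vrar.navb.tik.
The /n/ is in the onset of syllable 4 (/navb/).

4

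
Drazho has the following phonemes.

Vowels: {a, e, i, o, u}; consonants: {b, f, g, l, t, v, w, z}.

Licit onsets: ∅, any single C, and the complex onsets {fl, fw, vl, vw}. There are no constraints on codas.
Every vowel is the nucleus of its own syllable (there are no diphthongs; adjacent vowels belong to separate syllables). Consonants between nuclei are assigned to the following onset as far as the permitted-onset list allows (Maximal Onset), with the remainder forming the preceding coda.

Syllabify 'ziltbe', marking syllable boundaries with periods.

Vowels present: i, e; each is a nucleus, giving 2 syllables.
V1 /i/ – V2 /e/: /ltb/ splits as /lt/ + /b/ (/b/ is the longest suffix that is a licit onset).

zilt.be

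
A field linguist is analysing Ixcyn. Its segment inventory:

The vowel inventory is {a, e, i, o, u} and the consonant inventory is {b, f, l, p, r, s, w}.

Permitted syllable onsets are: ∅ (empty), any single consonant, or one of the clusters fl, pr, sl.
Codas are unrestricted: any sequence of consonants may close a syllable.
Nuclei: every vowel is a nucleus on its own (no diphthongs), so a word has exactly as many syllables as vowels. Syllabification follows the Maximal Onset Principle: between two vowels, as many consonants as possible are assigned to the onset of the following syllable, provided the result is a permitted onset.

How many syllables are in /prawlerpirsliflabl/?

5

Nuclei (vowels): a, e, i, i, a → 5 syllables.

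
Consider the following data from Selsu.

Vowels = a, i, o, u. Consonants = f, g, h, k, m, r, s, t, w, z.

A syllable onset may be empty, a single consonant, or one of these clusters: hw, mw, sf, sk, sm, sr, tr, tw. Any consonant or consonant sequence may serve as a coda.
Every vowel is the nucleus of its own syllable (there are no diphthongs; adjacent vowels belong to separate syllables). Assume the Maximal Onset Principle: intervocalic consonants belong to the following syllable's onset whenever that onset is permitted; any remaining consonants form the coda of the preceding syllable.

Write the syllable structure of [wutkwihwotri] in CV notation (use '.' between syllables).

The vowels are u, i, o, i — 4 nuclei, so 4 syllables.
σ1/σ2 boundary: cluster /tkw/ — the longest permitted-onset suffix is /w/; onset = /w/, preceding coda = /tk/.
σ2/σ3 boundary: /hw/ is a licit onset in full, so it all attaches to the next syllable.
σ3/σ4 boundary: /tr/ is a licit onset in full, so it all attaches to the next syllable.
Syllabification: wutk.wi.hwo.tri.
Mapping each syllable to C/V: /wutk/ → CVCC, /wi/ → CV, /hwo/ → CCV, /tri/ → CCV.

CVCC.CV.CCV.CCV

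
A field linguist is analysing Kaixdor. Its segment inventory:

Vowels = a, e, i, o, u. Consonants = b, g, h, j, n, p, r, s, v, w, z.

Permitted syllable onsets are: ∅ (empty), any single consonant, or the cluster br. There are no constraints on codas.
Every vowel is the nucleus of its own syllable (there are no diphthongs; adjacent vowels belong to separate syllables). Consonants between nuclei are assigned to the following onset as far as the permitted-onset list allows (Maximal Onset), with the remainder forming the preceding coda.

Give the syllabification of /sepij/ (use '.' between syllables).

The vowels are e, i — 2 nuclei, so 2 syllables.
σ1/σ2 boundary: /p/ → onset of the next syllable (single consonants are always licit onsets).

se.pij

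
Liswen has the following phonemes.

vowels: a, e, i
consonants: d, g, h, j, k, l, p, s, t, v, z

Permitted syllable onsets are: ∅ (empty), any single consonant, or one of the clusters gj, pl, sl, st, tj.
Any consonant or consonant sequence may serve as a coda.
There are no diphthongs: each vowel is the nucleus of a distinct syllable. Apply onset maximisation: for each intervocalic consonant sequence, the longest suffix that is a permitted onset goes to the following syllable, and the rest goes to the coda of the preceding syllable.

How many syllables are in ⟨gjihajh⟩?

Vowels present: i, a; each is a nucleus, giving 2 syllables.

2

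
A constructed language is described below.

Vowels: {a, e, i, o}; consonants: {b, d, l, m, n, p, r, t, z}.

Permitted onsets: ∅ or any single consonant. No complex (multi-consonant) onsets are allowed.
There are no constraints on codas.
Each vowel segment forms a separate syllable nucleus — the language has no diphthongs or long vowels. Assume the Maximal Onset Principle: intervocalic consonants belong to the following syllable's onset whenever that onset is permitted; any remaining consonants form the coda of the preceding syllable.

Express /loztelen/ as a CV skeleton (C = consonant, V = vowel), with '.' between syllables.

Vowels present: o, e, e; each is a nucleus, giving 3 syllables.
/o…e/ gap (V1→V2): cluster /zt/ — the longest permitted-onset suffix is /t/; onset = /t/, preceding coda = /z/.
/e…e/ gap (V2→V3): just /l/ — single C goes to the following onset.
So the parse is loz.te.len.
Mapping each syllable to C/V: /loz/ → CVC, /te/ → CV, /len/ → CVC.

CVC.CV.CVC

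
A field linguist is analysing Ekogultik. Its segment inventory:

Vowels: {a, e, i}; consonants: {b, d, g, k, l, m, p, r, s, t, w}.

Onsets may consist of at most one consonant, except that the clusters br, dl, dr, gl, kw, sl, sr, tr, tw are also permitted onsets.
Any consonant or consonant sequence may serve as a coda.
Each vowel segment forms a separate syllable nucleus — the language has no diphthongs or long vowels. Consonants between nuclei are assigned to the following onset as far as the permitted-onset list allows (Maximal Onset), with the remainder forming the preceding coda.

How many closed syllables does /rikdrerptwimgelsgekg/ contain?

Vowels present: i, e, i, e, e; each is a nucleus, giving 5 syllables.
/i…e/ gap (V1→V2): /kdr/; trying suffixes from longest down, /dr/ is the first permitted one, so coda /k/ | onset /dr/.
/e…i/ gap (V2→V3): /rptw/; trying suffixes from longest down, /tw/ is the first permitted one, so coda /rp/ | onset /tw/.
/i…e/ gap (V3→V4): /mg/; trying suffixes from longest down, /g/ is the first permitted one, so coda /m/ | onset /g/.
/e…e/ gap (V4→V5): /lsg/; trying suffixes from longest down, /g/ is the first permitted one, so coda /ls/ | onset /g/.
So the parse is rik.drerp.twim.gels.gekg.
Classifying each syllable: /rik/ (closed), /drerp/ (closed), /twim/ (closed), /gels/ (closed), /gekg/ (closed).
Closed syllables: 5.

5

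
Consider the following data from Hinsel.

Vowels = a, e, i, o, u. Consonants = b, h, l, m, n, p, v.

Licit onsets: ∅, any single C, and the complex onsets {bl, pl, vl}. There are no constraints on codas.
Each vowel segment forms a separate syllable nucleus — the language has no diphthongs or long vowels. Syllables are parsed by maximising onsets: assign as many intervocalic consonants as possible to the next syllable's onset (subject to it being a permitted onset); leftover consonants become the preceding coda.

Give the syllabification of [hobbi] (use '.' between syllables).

hob.bi

The vowels are o, i — 2 nuclei, so 2 syllables.
σ1/σ2 boundary: /bb/ splits as /b/ + /b/ (/b/ is the longest suffix that is a licit onset).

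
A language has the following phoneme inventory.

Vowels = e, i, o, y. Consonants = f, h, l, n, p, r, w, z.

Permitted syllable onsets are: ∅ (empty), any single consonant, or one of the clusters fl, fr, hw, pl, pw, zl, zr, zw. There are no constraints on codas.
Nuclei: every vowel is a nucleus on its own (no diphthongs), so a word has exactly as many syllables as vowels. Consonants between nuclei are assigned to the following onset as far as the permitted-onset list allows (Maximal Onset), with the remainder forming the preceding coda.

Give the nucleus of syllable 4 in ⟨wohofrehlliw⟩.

i

The vowels are o, o, e, i — 4 nuclei, so 4 syllables.
The fourth nucleus (vowel 4 from the left) is /i/.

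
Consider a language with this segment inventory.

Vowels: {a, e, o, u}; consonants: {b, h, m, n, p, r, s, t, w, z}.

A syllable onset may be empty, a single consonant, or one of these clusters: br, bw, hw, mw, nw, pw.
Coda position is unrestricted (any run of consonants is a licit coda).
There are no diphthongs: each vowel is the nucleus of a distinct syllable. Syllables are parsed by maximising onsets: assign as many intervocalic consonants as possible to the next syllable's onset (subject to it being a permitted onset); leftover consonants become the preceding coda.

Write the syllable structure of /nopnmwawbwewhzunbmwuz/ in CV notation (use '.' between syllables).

CVCC.CCVC.CCVCC.CVCC.CCVC

The vowels are o, a, e, u, u — 5 nuclei, so 5 syllables.
V1 /o/ – V2 /a/: /pnmw/; trying suffixes from longest down, /mw/ is the first permitted one, so coda /pn/ | onset /mw/.
V2 /a/ – V3 /e/: /wbw/; trying suffixes from longest down, /bw/ is the first permitted one, so coda /w/ | onset /bw/.
V3 /e/ – V4 /u/: cluster /whz/ — the longest permitted-onset suffix is /z/; onset = /z/, preceding coda = /wh/.
V4 /u/ – V5 /u/: cluster /nbmw/ — the longest permitted-onset suffix is /mw/; onset = /mw/, preceding coda = /nb/.
So the parse is nopn.mwaw.bwewh.zunb.mwuz.
Mapping each syllable to C/V: /nopn/ → CVCC, /mwaw/ → CCVC, /bwewh/ → CCVCC, /zunb/ → CVCC, /mwuz/ → CCVC.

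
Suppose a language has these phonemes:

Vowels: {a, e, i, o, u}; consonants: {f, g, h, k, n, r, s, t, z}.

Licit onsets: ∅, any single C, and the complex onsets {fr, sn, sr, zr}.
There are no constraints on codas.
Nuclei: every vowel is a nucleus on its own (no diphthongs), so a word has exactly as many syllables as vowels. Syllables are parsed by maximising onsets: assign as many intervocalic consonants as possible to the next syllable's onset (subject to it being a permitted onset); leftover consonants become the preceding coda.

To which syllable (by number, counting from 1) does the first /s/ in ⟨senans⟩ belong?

Vowels present: e, a; each is a nucleus, giving 2 syllables.
V1 /e/ – V2 /a/: /n/ → onset of the next syllable (single consonants are always licit onsets).
Putting it together: se.nans.
The first /s/ is in the onset of syllable 1 (/se/).

1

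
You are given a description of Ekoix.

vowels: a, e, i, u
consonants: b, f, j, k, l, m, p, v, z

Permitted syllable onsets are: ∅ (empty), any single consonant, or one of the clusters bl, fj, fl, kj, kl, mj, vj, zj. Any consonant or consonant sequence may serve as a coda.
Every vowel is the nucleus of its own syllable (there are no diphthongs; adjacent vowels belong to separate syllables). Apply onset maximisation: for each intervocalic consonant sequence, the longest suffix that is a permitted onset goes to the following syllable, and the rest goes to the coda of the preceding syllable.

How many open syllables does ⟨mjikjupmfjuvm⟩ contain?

Nuclei (vowels): i, u, u → 3 syllables.
V1 /i/ – V2 /u/: /kj/ — entire cluster is a permitted onset → onset /kj/, coda ∅.
V2 /u/ – V3 /u/: cluster /pmfj/ — the longest permitted-onset suffix is /fj/; onset = /fj/, preceding coda = /pm/.
Syllabification: mji.kjupm.fjuvm.
Classifying each syllable: /mji/ (open), /kjupm/ (closed), /fjuvm/ (closed).
Open syllables: 1.

1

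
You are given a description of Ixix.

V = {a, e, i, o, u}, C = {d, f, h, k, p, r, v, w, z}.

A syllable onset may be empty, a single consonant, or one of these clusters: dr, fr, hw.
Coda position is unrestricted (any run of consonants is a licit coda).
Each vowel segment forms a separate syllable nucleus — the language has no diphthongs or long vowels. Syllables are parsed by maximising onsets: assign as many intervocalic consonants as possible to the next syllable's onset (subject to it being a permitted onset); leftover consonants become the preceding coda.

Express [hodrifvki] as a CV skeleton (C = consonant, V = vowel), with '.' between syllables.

CV.CCVCC.CV

Vowels present: o, i, i; each is a nucleus, giving 3 syllables.
σ1/σ2 boundary: cluster /dr/ — /dr/ is itself a permitted onset, so the whole cluster goes right; preceding coda = ∅.
σ2/σ3 boundary: /fvk/ — longest licit onset from the right is /k/, leaving /fv/ as coda.
Result: ho.drifv.ki.
Mapping each syllable to C/V: /ho/ → CV, /drifv/ → CCVCC, /ki/ → CV.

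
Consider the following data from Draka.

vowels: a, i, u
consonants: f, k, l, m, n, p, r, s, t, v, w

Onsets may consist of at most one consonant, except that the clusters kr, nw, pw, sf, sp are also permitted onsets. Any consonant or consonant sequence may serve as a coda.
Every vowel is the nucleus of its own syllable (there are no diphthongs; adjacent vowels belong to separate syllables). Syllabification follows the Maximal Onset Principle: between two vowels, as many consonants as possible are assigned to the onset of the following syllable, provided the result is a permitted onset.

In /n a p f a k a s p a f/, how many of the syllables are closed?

2

Nuclei (vowels): a, a, a, a → 4 syllables.
σ1/σ2 boundary: /pf/ — longest licit onset from the right is /f/, leaving /p/ as coda.
σ2/σ3 boundary: /k/ → onset of the next syllable (single consonants are always licit onsets).
σ3/σ4 boundary: /sp/ — entire cluster is a permitted onset → onset /sp/, coda ∅.
Result: nap.fa.ka.spaf.
Classifying each syllable: /nap/ (closed), /fa/ (open), /ka/ (open), /spaf/ (closed).
Closed syllables: 2.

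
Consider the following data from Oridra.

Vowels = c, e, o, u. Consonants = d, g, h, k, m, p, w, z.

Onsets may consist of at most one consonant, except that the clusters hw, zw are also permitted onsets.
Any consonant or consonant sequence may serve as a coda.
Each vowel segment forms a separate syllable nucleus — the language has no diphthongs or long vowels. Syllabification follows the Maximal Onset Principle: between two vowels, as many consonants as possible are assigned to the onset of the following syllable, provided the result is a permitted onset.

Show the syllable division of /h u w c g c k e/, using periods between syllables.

hu.wc.gc.ke

Nuclei (vowels): u, c, c, e → 4 syllables.
Between /u/ (V1) and /c/ (V2): /w/ → onset of the next syllable (single consonants are always licit onsets).
Between /c/ (V2) and /c/ (V3): /g/ is a single consonant, so it becomes the next onset.
Between /c/ (V3) and /e/ (V4): /k/ is a single consonant, so it becomes the next onset.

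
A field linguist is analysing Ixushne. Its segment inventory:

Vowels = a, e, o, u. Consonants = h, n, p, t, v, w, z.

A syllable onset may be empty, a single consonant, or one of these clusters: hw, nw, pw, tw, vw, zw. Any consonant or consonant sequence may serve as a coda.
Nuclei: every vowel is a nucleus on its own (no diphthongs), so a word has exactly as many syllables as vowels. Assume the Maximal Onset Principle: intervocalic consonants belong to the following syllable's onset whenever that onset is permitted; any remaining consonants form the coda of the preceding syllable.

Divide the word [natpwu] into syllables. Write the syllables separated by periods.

Nuclei (vowels): a, u → 2 syllables.
V1 /a/ – V2 /u/: /tpw/; trying suffixes from longest down, /pw/ is the first permitted one, so coda /t/ | onset /pw/.

nat.pwu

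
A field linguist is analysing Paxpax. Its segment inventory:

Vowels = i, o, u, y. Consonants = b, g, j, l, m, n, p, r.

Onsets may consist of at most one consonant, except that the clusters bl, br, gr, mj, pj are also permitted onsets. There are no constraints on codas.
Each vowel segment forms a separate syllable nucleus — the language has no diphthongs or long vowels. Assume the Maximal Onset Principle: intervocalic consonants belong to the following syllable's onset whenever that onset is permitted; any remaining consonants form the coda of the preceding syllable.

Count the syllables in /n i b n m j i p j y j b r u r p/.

4

Vowels present: i, i, y, u; each is a nucleus, giving 4 syllables.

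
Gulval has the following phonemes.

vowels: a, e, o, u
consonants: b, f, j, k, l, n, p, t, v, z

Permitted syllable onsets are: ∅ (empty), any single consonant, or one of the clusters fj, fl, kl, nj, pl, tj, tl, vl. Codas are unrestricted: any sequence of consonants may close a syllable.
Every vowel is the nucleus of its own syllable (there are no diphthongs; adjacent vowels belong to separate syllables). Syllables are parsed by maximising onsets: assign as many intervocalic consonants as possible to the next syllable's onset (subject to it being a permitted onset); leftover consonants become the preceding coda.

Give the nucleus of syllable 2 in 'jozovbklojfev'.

o

The vowels are o, o, o, e — 4 nuclei, so 4 syllables.
The second nucleus (vowel 2 from the left) is /o/.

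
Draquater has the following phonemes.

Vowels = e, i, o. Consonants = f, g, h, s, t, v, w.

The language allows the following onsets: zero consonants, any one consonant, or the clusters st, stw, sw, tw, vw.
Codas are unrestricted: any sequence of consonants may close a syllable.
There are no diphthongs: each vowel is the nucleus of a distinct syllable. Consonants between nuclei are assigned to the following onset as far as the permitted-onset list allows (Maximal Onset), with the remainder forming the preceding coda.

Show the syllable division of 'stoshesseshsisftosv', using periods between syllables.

stos.hes.sesh.sisf.tosv

Vowels present: o, e, e, i, o; each is a nucleus, giving 5 syllables.
Between /o/ (V1) and /e/ (V2): /sh/ — longest licit onset from the right is /h/, leaving /s/ as coda.
Between /e/ (V2) and /e/ (V3): /ss/; trying suffixes from longest down, /s/ is the first permitted one, so coda /s/ | onset /s/.
Between /e/ (V3) and /i/ (V4): /shs/ splits as /sh/ + /s/ (/s/ is the longest suffix that is a licit onset).
Between /i/ (V4) and /o/ (V5): /sft/; trying suffixes from longest down, /t/ is the first permitted one, so coda /sf/ | onset /t/.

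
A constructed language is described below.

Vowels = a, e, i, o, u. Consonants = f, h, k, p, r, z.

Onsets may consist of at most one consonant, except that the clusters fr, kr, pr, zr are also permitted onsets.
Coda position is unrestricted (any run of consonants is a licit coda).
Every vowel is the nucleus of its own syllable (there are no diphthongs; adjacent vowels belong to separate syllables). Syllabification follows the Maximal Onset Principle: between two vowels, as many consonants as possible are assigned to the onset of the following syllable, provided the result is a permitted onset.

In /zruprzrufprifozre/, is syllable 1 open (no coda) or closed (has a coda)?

closed

Nuclei (vowels): u, u, i, o, e → 5 syllables.
Between /u/ (V1) and /u/ (V2): /przr/; trying suffixes from longest down, /zr/ is the first permitted one, so coda /pr/ | onset /zr/.
Between /u/ (V2) and /i/ (V3): /fpr/ — longest licit onset from the right is /pr/, leaving /f/ as coda.
Between /i/ (V3) and /o/ (V4): /f/ is a single consonant, so it becomes the next onset.
Between /o/ (V4) and /e/ (V5): /zr/ is a licit onset in full, so it all attaches to the next syllable.
So the parse is zrupr.zruf.pri.fo.zre.
Syllable 1 is /zrupr/ with coda /pr/, so it is closed.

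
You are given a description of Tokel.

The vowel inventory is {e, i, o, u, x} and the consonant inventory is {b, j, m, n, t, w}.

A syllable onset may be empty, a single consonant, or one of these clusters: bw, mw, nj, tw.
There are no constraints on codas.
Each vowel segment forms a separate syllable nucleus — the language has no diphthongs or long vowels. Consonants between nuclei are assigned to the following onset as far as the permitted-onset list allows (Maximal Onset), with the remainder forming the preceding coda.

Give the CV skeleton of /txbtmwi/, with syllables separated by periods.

Nuclei (vowels): x, i → 2 syllables.
/x…i/ gap (V1→V2): cluster /btmw/ — the longest permitted-onset suffix is /mw/; onset = /mw/, preceding coda = /bt/.
Syllabification: txbt.mwi.
Mapping each syllable to C/V: /txbt/ → CVCC, /mwi/ → CCV.

CVCC.CCV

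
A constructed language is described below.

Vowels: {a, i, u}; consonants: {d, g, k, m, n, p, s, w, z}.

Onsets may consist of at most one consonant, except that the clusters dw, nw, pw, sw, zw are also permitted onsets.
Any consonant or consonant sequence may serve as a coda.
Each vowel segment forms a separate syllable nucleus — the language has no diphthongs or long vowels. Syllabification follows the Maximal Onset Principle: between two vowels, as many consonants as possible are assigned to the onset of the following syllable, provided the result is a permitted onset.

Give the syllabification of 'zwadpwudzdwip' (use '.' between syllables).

zwad.pwudz.dwip

Nuclei (vowels): a, u, i → 3 syllables.
V1 /a/ – V2 /u/: /dpw/ — longest licit onset from the right is /pw/, leaving /d/ as coda.
V2 /u/ – V3 /i/: cluster /dzdw/ — the longest permitted-onset suffix is /dw/; onset = /dw/, preceding coda = /dz/.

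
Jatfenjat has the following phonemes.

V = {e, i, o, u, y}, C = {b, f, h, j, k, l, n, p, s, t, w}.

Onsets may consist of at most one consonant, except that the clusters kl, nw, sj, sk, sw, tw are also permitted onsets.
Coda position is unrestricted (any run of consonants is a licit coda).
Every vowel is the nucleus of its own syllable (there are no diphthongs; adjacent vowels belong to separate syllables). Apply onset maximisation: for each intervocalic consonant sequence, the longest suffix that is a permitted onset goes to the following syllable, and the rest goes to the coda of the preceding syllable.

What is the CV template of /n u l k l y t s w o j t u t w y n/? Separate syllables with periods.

CVC.CCVC.CCVC.CV.CCVC

Vowels present: u, y, o, u, y; each is a nucleus, giving 5 syllables.
V1 /u/ – V2 /y/: /lkl/ splits as /l/ + /kl/ (/kl/ is the longest suffix that is a licit onset).
V2 /y/ – V3 /o/: cluster /tsw/ — the longest permitted-onset suffix is /sw/; onset = /sw/, preceding coda = /t/.
V3 /o/ – V4 /u/: /jt/ — longest licit onset from the right is /t/, leaving /j/ as coda.
V4 /u/ – V5 /y/: /tw/ — entire cluster is a permitted onset → onset /tw/, coda ∅.
Putting it together: nul.klyt.swoj.tu.twyn.
Mapping each syllable to C/V: /nul/ → CVC, /klyt/ → CCVC, /swoj/ → CCVC, /tu/ → CV, /twyn/ → CCVC.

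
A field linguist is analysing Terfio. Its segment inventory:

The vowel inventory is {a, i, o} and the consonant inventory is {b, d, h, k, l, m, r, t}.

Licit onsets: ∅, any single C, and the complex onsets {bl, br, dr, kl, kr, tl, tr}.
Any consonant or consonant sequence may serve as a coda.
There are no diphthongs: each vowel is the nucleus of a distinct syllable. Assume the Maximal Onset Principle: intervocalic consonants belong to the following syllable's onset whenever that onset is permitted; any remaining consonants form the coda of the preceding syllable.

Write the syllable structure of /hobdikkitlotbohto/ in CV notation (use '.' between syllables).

Nuclei (vowels): o, i, i, o, o, o → 6 syllables.
Between /o/ (V1) and /i/ (V2): /bd/ splits as /b/ + /d/ (/d/ is the longest suffix that is a licit onset).
Between /i/ (V2) and /i/ (V3): /kk/ — longest licit onset from the right is /k/, leaving /k/ as coda.
Between /i/ (V3) and /o/ (V4): /tl/ — entire cluster is a permitted onset → onset /tl/, coda ∅.
Between /o/ (V4) and /o/ (V5): /tb/; trying suffixes from longest down, /b/ is the first permitted one, so coda /t/ | onset /b/.
Between /o/ (V5) and /o/ (V6): /ht/ — longest licit onset from the right is /t/, leaving /h/ as coda.
Syllabification: hob.dik.ki.tlot.boh.to.
Mapping each syllable to C/V: /hob/ → CVC, /dik/ → CVC, /ki/ → CV, /tlot/ → CCVC, /boh/ → CVC, /to/ → CV.

CVC.CVC.CV.CCVC.CVC.CV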